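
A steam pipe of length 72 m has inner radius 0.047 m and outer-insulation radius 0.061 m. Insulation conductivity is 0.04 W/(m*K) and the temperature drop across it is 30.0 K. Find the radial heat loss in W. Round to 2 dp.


Q = 2*pi*0.04*72*30.0/ln(0.061/0.047) = 2082.13 W

2082.13 W


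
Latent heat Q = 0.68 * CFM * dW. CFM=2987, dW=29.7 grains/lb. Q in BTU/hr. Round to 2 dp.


Q = 0.68 * 2987 * 29.7 = 60325.45 BTU/hr

60325.45 BTU/hr


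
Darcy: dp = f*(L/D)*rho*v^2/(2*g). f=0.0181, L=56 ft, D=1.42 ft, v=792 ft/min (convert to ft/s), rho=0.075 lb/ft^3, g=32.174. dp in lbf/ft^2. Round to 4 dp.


v_fps = 792/60 = 13.2 ft/s
dp = 0.0181*(56/1.42)*0.075*13.2^2/(2*32.174) = 0.1450 lbf/ft^2

0.1450 lbf/ft^2


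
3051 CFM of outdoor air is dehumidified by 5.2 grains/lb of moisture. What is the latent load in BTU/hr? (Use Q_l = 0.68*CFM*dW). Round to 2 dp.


Q = 0.68 * 3051 * 5.2 = 10788.34 BTU/hr

10788.34 BTU/hr


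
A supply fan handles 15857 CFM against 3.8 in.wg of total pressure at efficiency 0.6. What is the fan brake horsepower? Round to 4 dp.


BHP = 15857 * 3.8 / (6356 * 0.6) = 15.8005 hp

15.8005 hp


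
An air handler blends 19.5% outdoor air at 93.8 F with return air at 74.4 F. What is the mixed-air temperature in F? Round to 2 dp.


T_mix = 74.4 + (19.5/100)*(93.8-74.4) = 78.18 F

78.18 F


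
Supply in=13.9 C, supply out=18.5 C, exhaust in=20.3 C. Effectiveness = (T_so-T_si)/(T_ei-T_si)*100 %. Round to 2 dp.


eff = (18.5-13.9)/(20.3-13.9)*100 = 71.88 %

71.88 %


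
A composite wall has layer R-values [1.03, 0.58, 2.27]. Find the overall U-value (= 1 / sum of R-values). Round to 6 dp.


R_total = 1.03 + 0.58 + 2.27 = 3.88
U = 1/3.88 = 0.257732

0.257732


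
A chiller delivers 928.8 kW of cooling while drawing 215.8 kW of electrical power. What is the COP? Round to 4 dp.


COP = 928.8 / 215.8 = 4.3040

4.3040


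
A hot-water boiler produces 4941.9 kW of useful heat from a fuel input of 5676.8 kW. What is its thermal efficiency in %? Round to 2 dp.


eta = (4941.9/5676.8)*100 = 87.05 %

87.05 %


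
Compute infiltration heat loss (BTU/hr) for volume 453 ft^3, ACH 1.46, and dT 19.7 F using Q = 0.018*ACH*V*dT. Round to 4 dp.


Q = 0.018 * 1.46 * 453 * 19.7 = 234.5253 BTU/hr

234.5253 BTU/hr


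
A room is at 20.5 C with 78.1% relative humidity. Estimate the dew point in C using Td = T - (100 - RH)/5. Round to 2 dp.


Td = 20.5 - (100-78.1)/5 = 16.12 C

16.12 C


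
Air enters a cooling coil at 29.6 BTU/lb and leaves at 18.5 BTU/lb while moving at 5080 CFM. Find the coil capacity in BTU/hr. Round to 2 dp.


Q = 4.5 * 5080 * (29.6 - 18.5) = 253746.00 BTU/hr

253746.00 BTU/hr


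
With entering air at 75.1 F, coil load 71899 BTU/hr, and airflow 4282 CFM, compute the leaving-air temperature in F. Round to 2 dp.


dT = 71899/(1.08*4282) = 15.5472
T_leave = 75.1 - 15.5472 = 59.55 F

59.55 F


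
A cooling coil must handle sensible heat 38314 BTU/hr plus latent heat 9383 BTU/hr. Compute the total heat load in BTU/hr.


Qt = 38314 + 9383 = 47697 BTU/hr

47697 BTU/hr


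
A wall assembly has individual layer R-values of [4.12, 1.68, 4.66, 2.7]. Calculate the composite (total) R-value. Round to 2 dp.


R_total = 4.12 + 1.68 + 4.66 + 2.7 = 13.16

13.16


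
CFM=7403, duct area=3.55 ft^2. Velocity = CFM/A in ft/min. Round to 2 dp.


V = 7403 / 3.55 = 2085.35 ft/min

2085.35 ft/min


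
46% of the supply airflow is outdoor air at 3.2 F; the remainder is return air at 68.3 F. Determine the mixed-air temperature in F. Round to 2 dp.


T_mix = 0.46*3.2 + 0.54*68.3 = 38.35 F

38.35 F


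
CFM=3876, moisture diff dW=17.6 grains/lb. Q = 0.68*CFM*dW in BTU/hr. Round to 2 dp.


Q = 0.68 * 3876 * 17.6 = 46387.97 BTU/hr

46387.97 BTU/hr


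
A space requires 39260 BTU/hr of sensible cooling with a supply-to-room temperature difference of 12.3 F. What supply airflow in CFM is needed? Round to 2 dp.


CFM = 39260 / (1.08 * 12.3) = 2955.44

2955.44 CFM


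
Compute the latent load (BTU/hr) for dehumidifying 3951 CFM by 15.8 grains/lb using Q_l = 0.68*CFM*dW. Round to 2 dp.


Q = 0.68 * 3951 * 15.8 = 42449.54 BTU/hr

42449.54 BTU/hr


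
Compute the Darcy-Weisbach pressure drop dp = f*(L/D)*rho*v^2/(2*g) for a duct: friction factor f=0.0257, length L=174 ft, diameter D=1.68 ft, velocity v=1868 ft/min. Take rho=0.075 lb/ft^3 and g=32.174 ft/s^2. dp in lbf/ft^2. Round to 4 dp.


v_fps = 1868/60 = 31.1333 ft/s
dp = 0.0257*(174/1.68)*0.075*31.1333^2/(2*32.174) = 3.0071 lbf/ft^2

3.0071 lbf/ft^2


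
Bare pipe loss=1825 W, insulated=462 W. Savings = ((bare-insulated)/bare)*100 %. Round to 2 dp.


Savings = ((1825-462)/1825)*100 = 74.68 %

74.68 %


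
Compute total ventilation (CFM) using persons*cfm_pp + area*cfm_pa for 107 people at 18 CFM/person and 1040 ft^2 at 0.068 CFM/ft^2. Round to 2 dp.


Total = 107*18 + 1040*0.068 = 1996.72 CFM

1996.72 CFM


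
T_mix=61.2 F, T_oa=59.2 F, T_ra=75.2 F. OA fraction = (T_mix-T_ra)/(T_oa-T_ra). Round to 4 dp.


frac = (61.2 - 75.2) / (59.2 - 75.2) = 0.8750

0.8750


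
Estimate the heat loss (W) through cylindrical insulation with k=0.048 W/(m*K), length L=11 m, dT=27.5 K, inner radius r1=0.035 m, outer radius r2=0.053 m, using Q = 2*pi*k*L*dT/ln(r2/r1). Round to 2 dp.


Q = 2*pi*0.048*11*27.5/ln(0.053/0.035) = 219.87 W

219.87 W


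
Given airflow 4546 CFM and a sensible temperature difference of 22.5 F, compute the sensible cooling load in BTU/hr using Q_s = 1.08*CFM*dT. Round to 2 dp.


Q = 1.08 * 4546 * 22.5 = 110467.80 BTU/hr

110467.80 BTU/hr


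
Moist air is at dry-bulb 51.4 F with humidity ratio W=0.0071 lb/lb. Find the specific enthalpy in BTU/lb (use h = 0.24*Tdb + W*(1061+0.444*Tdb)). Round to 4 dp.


h = 0.24*51.4 + 0.0071*(1061+0.444*51.4) = 20.0311 BTU/lb

20.0311 BTU/lb


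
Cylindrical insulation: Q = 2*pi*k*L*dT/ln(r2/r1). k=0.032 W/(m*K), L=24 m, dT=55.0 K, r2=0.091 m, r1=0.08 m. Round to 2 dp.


Q = 2*pi*0.032*24*55.0/ln(0.091/0.08) = 2060.05 W

2060.05 W


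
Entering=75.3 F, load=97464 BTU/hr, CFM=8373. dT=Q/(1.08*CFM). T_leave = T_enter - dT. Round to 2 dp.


dT = 97464/(1.08*8373) = 10.7780
T_leave = 75.3 - 10.7780 = 64.52 F

64.52 F


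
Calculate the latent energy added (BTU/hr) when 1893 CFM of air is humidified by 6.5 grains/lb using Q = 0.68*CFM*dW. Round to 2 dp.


Q = 0.68 * 1893 * 6.5 = 8367.06 BTU/hr

8367.06 BTU/hr


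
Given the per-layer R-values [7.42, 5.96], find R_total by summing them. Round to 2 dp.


R_total = 7.42 + 5.96 = 13.38

13.38


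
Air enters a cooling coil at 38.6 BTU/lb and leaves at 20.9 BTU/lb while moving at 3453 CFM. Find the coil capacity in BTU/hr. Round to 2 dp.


Q = 4.5 * 3453 * (38.6 - 20.9) = 275031.45 BTU/hr

275031.45 BTU/hr


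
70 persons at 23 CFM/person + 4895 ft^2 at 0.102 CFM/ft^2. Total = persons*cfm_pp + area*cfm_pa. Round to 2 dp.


Total = 70*23 + 4895*0.102 = 2109.29 CFM

2109.29 CFM


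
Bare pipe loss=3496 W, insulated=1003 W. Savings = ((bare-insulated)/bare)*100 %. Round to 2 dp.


Savings = ((3496-1003)/3496)*100 = 71.31 %

71.31 %


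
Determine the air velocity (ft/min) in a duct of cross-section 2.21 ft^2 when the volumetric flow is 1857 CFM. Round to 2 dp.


V = 1857 / 2.21 = 840.27 ft/min

840.27 ft/min


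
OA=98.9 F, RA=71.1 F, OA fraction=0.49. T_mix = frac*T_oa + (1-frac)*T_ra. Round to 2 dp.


T_mix = 0.49*98.9 + 0.51*71.1 = 84.72 F

84.72 F


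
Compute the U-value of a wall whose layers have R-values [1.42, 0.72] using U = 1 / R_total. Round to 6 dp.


R_total = 1.42 + 0.72 = 2.14
U = 1/2.14 = 0.467290

0.467290


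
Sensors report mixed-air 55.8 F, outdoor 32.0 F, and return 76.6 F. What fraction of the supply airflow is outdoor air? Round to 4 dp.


frac = (55.8 - 76.6) / (32.0 - 76.6) = 0.4664

0.4664


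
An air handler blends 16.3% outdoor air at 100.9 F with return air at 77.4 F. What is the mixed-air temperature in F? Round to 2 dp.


T_mix = 77.4 + (16.3/100)*(100.9-77.4) = 81.23 F

81.23 F


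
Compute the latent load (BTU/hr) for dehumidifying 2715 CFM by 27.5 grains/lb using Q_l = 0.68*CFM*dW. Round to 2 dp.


Q = 0.68 * 2715 * 27.5 = 50770.50 BTU/hr

50770.50 BTU/hr


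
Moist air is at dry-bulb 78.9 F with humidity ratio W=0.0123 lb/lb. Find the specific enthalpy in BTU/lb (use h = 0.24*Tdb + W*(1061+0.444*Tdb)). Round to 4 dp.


h = 0.24*78.9 + 0.0123*(1061+0.444*78.9) = 32.4172 BTU/lb

32.4172 BTU/lb


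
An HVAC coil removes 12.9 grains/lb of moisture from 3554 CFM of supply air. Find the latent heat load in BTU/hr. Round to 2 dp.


Q = 0.68 * 3554 * 12.9 = 31175.69 BTU/hr

31175.69 BTU/hr


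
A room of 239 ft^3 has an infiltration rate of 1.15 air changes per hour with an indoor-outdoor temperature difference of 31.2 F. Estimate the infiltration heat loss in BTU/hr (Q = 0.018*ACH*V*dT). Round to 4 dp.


Q = 0.018 * 1.15 * 239 * 31.2 = 154.3558 BTU/hr

154.3558 BTU/hr


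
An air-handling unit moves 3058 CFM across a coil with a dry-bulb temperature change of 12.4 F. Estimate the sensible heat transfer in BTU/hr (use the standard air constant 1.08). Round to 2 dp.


Q = 1.08 * 3058 * 12.4 = 40952.74 BTU/hr

40952.74 BTU/hr


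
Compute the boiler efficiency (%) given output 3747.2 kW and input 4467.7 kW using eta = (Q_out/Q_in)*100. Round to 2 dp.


eta = (3747.2/4467.7)*100 = 83.87 %

83.87 %


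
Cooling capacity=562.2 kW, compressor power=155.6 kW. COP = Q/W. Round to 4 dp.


COP = 562.2 / 155.6 = 3.6131

3.6131


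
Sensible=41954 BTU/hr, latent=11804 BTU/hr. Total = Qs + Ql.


Qt = 41954 + 11804 = 53758 BTU/hr

53758 BTU/hr


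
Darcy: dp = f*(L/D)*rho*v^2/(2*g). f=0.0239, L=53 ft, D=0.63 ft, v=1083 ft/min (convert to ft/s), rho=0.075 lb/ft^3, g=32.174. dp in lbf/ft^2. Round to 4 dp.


v_fps = 1083/60 = 18.05 ft/s
dp = 0.0239*(53/0.63)*0.075*18.05^2/(2*32.174) = 0.7635 lbf/ft^2

0.7635 lbf/ft^2


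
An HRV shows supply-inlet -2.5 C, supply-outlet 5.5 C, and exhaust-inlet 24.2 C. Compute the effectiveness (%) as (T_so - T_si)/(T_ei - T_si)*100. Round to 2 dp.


eff = (5.5-(-2.5))/(24.2-(-2.5))*100 = 29.96 %

29.96 %


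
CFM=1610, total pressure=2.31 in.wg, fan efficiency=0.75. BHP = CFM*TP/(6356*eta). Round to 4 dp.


BHP = 1610 * 2.31 / (6356 * 0.75) = 0.7802 hp

0.7802 hp


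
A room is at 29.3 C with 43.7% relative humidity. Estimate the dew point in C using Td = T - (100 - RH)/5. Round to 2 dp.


Td = 29.3 - (100-43.7)/5 = 18.04 C

18.04 C


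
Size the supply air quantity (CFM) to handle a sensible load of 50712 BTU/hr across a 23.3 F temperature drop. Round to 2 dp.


CFM = 50712 / (1.08 * 23.3) = 2015.26

2015.26 CFM


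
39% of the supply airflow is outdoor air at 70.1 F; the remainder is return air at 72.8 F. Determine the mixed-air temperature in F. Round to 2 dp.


T_mix = 0.39*70.1 + 0.61*72.8 = 71.75 F

71.75 F


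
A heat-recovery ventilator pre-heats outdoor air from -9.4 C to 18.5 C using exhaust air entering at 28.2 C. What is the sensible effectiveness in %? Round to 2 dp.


eff = (18.5-(-9.4))/(28.2-(-9.4))*100 = 74.20 %

74.20 %


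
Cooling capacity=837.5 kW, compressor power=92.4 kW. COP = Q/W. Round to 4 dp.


COP = 837.5 / 92.4 = 9.0639

9.0639


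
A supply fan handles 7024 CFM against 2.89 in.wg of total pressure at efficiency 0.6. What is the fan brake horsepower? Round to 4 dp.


BHP = 7024 * 2.89 / (6356 * 0.6) = 5.3229 hp

5.3229 hp


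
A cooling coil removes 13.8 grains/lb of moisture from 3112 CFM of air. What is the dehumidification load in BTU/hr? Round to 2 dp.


Q = 0.68 * 3112 * 13.8 = 29203.01 BTU/hr

29203.01 BTU/hr


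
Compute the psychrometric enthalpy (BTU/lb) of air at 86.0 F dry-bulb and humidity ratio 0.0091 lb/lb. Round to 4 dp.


h = 0.24*86.0 + 0.0091*(1061+0.444*86.0) = 30.6426 BTU/lb

30.6426 BTU/lb


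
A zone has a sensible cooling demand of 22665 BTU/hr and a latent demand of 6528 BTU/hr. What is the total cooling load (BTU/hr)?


Qt = 22665 + 6528 = 29193 BTU/hr

29193 BTU/hr


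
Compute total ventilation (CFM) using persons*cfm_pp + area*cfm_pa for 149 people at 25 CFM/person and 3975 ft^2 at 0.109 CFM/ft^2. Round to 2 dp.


Total = 149*25 + 3975*0.109 = 4158.28 CFM

4158.28 CFM


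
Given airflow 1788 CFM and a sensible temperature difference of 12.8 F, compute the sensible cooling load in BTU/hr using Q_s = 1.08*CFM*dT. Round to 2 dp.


Q = 1.08 * 1788 * 12.8 = 24717.31 BTU/hr

24717.31 BTU/hr


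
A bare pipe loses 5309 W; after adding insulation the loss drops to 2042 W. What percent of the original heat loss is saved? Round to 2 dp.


Savings = ((5309-2042)/5309)*100 = 61.54 %

61.54 %


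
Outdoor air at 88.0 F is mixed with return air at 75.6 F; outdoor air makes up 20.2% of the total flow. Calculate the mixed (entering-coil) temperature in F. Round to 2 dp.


T_mix = 75.6 + (20.2/100)*(88.0-75.6) = 78.10 F

78.10 F


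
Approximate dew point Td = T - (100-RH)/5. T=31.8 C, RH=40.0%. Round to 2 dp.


Td = 31.8 - (100-40.0)/5 = 19.80 C

19.80 C


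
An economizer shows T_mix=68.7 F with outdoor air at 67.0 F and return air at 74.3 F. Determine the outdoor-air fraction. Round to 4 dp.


frac = (68.7 - 74.3) / (67.0 - 74.3) = 0.7671

0.7671


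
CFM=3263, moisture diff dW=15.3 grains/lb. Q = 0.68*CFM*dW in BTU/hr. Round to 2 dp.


Q = 0.68 * 3263 * 15.3 = 33948.25 BTU/hr

33948.25 BTU/hr


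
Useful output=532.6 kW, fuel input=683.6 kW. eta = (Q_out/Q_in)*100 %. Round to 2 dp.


eta = (532.6/683.6)*100 = 77.91 %

77.91 %


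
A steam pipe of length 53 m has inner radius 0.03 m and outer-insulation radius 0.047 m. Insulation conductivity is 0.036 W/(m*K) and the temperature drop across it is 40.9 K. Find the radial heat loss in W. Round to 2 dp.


Q = 2*pi*0.036*53*40.9/ln(0.047/0.03) = 1092.15 W

1092.15 W


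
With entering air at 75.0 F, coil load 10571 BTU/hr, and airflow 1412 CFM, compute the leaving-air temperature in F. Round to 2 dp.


dT = 10571/(1.08*1412) = 6.9320
T_leave = 75.0 - 6.9320 = 68.07 F

68.07 F


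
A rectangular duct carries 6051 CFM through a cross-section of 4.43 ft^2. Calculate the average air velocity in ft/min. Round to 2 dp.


V = 6051 / 4.43 = 1365.91 ft/min

1365.91 ft/min


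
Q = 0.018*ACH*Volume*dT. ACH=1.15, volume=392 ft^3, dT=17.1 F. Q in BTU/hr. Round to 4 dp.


Q = 0.018 * 1.15 * 392 * 17.1 = 138.7562 BTU/hr

138.7562 BTU/hr


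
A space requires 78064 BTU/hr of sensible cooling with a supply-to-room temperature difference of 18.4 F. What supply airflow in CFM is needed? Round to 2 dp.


CFM = 78064 / (1.08 * 18.4) = 3928.34

3928.34 CFM


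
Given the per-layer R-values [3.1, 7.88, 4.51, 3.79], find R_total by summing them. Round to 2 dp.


R_total = 3.1 + 7.88 + 4.51 + 3.79 = 19.28

19.28


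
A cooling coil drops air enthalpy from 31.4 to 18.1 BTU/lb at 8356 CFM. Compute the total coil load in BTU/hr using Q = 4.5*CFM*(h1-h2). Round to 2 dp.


Q = 4.5 * 8356 * (31.4 - 18.1) = 500106.60 BTU/hr

500106.60 BTU/hr


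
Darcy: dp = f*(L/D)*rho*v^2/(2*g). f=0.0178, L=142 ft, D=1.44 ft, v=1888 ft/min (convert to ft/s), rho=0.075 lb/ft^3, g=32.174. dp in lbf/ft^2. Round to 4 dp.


v_fps = 1888/60 = 31.4667 ft/s
dp = 0.0178*(142/1.44)*0.075*31.4667^2/(2*32.174) = 2.0257 lbf/ft^2

2.0257 lbf/ft^2


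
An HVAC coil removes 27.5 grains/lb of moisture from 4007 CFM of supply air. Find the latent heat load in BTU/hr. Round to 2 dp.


Q = 0.68 * 4007 * 27.5 = 74930.90 BTU/hr

74930.90 BTU/hr


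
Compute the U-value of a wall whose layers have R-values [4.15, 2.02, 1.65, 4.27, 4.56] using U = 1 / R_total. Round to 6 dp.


R_total = 4.15 + 2.02 + 1.65 + 4.27 + 4.56 = 16.65
U = 1/16.65 = 0.060060

0.060060


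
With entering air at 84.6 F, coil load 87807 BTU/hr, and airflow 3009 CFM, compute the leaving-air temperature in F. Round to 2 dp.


dT = 87807/(1.08*3009) = 27.0199
T_leave = 84.6 - 27.0199 = 57.58 F

57.58 F


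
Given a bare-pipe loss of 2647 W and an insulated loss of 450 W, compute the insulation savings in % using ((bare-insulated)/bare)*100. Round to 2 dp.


Savings = ((2647-450)/2647)*100 = 83.00 %

83.00 %


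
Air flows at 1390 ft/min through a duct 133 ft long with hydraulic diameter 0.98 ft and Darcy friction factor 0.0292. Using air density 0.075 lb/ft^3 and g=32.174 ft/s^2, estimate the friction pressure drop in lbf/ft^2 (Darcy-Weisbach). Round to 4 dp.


v_fps = 1390/60 = 23.1667 ft/s
dp = 0.0292*(133/0.98)*0.075*23.1667^2/(2*32.174) = 2.4789 lbf/ft^2

2.4789 lbf/ft^2


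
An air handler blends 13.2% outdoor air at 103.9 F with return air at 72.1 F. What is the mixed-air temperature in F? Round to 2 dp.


T_mix = 72.1 + (13.2/100)*(103.9-72.1) = 76.30 F

76.30 F


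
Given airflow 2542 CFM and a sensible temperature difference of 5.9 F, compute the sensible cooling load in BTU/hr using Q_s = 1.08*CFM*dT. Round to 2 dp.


Q = 1.08 * 2542 * 5.9 = 16197.62 BTU/hr

16197.62 BTU/hr


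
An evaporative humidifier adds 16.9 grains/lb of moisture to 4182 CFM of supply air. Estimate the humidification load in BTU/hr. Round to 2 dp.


Q = 0.68 * 4182 * 16.9 = 48059.54 BTU/hr

48059.54 BTU/hr


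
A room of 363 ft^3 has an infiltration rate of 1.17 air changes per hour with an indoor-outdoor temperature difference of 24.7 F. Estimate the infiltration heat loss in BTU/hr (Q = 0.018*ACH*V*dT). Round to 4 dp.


Q = 0.018 * 1.17 * 363 * 24.7 = 188.8261 BTU/hr

188.8261 BTU/hr


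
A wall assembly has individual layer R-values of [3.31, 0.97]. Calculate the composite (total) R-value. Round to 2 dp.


R_total = 3.31 + 0.97 = 4.28

4.28


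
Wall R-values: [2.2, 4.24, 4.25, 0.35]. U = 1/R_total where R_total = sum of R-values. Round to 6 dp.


R_total = 2.2 + 4.24 + 4.25 + 0.35 = 11.04
U = 1/11.04 = 0.090580

0.090580


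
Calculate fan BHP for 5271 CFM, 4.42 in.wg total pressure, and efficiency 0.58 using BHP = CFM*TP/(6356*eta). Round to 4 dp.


BHP = 5271 * 4.42 / (6356 * 0.58) = 6.3198 hp

6.3198 hp


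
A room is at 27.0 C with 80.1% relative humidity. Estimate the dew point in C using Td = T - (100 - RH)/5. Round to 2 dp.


Td = 27.0 - (100-80.1)/5 = 23.02 C

23.02 C


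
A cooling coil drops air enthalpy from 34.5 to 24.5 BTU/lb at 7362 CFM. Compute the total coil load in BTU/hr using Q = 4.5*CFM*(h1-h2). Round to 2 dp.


Q = 4.5 * 7362 * (34.5 - 24.5) = 331290.00 BTU/hr

331290.00 BTU/hr


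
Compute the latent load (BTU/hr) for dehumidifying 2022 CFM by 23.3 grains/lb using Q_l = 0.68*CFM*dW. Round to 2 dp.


Q = 0.68 * 2022 * 23.3 = 32036.57 BTU/hr

32036.57 BTU/hr


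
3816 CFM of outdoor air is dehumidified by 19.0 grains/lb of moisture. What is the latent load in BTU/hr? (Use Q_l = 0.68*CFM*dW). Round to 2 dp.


Q = 0.68 * 3816 * 19.0 = 49302.72 BTU/hr

49302.72 BTU/hr


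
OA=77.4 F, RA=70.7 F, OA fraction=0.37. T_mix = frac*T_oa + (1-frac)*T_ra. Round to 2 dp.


T_mix = 0.37*77.4 + 0.63*70.7 = 73.18 F

73.18 F


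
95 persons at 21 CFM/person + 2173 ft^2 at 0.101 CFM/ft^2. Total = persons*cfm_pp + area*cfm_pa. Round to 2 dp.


Total = 95*21 + 2173*0.101 = 2214.47 CFM

2214.47 CFM


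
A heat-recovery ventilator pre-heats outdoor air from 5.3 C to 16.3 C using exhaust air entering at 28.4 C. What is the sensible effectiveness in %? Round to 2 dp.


eff = (16.3-5.3)/(28.4-5.3)*100 = 47.62 %

47.62 %


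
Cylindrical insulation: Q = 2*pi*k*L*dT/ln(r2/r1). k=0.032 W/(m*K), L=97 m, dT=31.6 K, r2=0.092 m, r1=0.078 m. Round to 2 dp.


Q = 2*pi*0.032*97*31.6/ln(0.092/0.078) = 3733.32 W

3733.32 W


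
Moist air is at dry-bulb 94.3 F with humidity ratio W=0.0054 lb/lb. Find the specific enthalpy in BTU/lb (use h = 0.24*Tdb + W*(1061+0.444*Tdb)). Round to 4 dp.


h = 0.24*94.3 + 0.0054*(1061+0.444*94.3) = 28.5875 BTU/lb

28.5875 BTU/lb


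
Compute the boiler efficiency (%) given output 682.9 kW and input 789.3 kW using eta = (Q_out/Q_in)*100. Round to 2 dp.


eta = (682.9/789.3)*100 = 86.52 %

86.52 %


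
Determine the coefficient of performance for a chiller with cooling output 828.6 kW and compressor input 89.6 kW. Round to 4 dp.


COP = 828.6 / 89.6 = 9.2478

9.2478


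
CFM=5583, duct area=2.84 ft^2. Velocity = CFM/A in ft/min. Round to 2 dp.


V = 5583 / 2.84 = 1965.85 ft/min

1965.85 ft/min


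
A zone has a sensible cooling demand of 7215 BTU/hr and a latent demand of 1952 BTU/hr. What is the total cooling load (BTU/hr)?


Qt = 7215 + 1952 = 9167 BTU/hr

9167 BTU/hr


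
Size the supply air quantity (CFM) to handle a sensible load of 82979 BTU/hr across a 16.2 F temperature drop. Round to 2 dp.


CFM = 82979 / (1.08 * 16.2) = 4742.74

4742.74 CFM


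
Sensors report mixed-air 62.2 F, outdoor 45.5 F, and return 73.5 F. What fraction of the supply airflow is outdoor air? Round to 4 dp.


frac = (62.2 - 73.5) / (45.5 - 73.5) = 0.4036

0.4036


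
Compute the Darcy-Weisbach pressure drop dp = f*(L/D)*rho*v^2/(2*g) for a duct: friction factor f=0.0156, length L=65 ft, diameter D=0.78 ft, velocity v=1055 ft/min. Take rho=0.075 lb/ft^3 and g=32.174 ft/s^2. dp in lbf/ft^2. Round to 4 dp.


v_fps = 1055/60 = 17.5833 ft/s
dp = 0.0156*(65/0.78)*0.075*17.5833^2/(2*32.174) = 0.4685 lbf/ft^2

0.4685 lbf/ft^2


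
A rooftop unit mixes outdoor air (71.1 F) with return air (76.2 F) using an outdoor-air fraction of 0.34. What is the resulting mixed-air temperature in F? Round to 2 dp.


T_mix = 0.34*71.1 + 0.66*76.2 = 74.47 F

74.47 F


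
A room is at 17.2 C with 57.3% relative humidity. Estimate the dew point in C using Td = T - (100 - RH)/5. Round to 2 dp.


Td = 17.2 - (100-57.3)/5 = 8.66 C

8.66 C


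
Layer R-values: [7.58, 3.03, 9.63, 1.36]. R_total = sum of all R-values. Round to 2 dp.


R_total = 7.58 + 3.03 + 9.63 + 1.36 = 21.60

21.60


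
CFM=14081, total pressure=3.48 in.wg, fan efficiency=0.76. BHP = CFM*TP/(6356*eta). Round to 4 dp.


BHP = 14081 * 3.48 / (6356 * 0.76) = 10.1441 hp

10.1441 hp


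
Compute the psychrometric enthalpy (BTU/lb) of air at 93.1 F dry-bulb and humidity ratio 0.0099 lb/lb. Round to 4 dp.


h = 0.24*93.1 + 0.0099*(1061+0.444*93.1) = 33.2571 BTU/lb

33.2571 BTU/lb


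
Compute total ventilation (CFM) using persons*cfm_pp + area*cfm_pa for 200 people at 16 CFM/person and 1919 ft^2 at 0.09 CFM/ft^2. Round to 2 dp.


Total = 200*16 + 1919*0.09 = 3372.71 CFM

3372.71 CFM


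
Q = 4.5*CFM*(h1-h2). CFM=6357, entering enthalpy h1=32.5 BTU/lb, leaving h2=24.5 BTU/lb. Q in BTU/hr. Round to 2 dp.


Q = 4.5 * 6357 * (32.5 - 24.5) = 228852.00 BTU/hr

228852.00 BTU/hr


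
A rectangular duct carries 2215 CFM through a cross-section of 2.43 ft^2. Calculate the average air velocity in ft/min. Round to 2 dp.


V = 2215 / 2.43 = 911.52 ft/min

911.52 ft/min


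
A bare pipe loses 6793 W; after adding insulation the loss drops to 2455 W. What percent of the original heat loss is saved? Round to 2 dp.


Savings = ((6793-2455)/6793)*100 = 63.86 %

63.86 %


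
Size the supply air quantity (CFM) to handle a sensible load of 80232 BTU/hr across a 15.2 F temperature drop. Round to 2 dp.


CFM = 80232 / (1.08 * 15.2) = 4887.43

4887.43 CFM


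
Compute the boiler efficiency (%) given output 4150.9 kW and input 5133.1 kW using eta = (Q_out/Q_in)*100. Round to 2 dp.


eta = (4150.9/5133.1)*100 = 80.87 %

80.87 %


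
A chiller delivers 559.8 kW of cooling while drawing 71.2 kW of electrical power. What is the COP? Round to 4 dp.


COP = 559.8 / 71.2 = 7.8624

7.8624


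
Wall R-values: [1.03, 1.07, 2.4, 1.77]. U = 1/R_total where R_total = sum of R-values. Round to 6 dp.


R_total = 1.03 + 1.07 + 2.4 + 1.77 = 6.27
U = 1/6.27 = 0.159490

0.159490


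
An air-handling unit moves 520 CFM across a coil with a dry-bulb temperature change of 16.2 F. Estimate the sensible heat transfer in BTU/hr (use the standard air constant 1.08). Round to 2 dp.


Q = 1.08 * 520 * 16.2 = 9097.92 BTU/hr

9097.92 BTU/hr


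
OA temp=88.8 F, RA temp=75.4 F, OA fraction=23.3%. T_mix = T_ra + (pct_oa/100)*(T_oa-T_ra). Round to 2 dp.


T_mix = 75.4 + (23.3/100)*(88.8-75.4) = 78.52 F

78.52 F


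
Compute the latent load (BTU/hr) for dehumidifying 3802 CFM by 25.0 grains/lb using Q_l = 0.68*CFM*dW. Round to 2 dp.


Q = 0.68 * 3802 * 25.0 = 64634.00 BTU/hr

64634.00 BTU/hr


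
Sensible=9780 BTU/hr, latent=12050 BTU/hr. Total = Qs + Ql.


Qt = 9780 + 12050 = 21830 BTU/hr

21830 BTU/hr


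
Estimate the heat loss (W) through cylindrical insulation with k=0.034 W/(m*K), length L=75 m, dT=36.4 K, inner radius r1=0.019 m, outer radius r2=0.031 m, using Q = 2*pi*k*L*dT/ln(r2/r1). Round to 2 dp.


Q = 2*pi*0.034*75*36.4/ln(0.031/0.019) = 1191.31 W

1191.31 W


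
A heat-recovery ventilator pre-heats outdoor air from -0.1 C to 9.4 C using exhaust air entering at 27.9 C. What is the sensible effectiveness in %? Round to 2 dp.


eff = (9.4-(-0.1))/(27.9-(-0.1))*100 = 33.93 %

33.93 %


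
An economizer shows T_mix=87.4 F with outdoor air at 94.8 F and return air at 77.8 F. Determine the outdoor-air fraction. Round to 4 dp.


frac = (87.4 - 77.8) / (94.8 - 77.8) = 0.5647

0.5647


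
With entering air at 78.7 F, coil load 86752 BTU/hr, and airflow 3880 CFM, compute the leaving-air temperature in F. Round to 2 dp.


dT = 86752/(1.08*3880) = 20.7026
T_leave = 78.7 - 20.7026 = 58.00 F

58.00 F


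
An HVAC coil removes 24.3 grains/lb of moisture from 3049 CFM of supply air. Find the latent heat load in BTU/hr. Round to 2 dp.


Q = 0.68 * 3049 * 24.3 = 50381.68 BTU/hr

50381.68 BTU/hr


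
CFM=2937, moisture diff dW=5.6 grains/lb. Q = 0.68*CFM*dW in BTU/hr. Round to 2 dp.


Q = 0.68 * 2937 * 5.6 = 11184.10 BTU/hr

11184.10 BTU/hr


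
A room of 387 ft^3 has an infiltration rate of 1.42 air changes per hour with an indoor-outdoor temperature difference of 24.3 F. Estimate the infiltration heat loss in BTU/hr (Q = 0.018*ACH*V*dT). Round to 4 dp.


Q = 0.018 * 1.42 * 387 * 24.3 = 240.3688 BTU/hr

240.3688 BTU/hr


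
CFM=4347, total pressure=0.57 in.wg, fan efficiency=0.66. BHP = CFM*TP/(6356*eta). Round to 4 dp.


BHP = 4347 * 0.57 / (6356 * 0.66) = 0.5907 hp

0.5907 hp


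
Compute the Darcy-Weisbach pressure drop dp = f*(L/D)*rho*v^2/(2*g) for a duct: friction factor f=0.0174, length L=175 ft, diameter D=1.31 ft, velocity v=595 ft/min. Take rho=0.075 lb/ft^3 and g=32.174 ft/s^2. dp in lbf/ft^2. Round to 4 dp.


v_fps = 595/60 = 9.9167 ft/s
dp = 0.0174*(175/1.31)*0.075*9.9167^2/(2*32.174) = 0.2664 lbf/ft^2

0.2664 lbf/ft^2


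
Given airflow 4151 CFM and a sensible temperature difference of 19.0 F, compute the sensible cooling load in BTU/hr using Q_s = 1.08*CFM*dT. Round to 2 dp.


Q = 1.08 * 4151 * 19.0 = 85178.52 BTU/hr

85178.52 BTU/hr


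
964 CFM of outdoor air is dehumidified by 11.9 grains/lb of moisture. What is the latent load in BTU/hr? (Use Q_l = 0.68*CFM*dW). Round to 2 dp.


Q = 0.68 * 964 * 11.9 = 7800.69 BTU/hr

7800.69 BTU/hr


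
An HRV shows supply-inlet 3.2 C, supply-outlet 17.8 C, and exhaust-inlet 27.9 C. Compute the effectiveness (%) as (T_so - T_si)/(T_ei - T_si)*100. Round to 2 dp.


eff = (17.8-3.2)/(27.9-3.2)*100 = 59.11 %

59.11 %


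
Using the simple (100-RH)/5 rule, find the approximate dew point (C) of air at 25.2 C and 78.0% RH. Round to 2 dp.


Td = 25.2 - (100-78.0)/5 = 20.80 C

20.80 C


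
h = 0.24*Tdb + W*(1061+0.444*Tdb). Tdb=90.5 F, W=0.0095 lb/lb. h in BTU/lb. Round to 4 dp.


h = 0.24*90.5 + 0.0095*(1061+0.444*90.5) = 32.1812 BTU/lb

32.1812 BTU/lb


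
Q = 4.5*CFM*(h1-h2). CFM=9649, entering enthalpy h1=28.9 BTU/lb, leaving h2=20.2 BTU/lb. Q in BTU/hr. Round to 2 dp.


Q = 4.5 * 9649 * (28.9 - 20.2) = 377758.35 BTU/hr

377758.35 BTU/hr


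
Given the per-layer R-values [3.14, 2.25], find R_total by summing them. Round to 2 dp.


R_total = 3.14 + 2.25 = 5.39

5.39


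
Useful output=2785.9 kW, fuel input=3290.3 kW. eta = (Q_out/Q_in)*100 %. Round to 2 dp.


eta = (2785.9/3290.3)*100 = 84.67 %

84.67 %


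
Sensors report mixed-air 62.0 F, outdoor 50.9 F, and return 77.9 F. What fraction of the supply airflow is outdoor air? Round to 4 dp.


frac = (62.0 - 77.9) / (50.9 - 77.9) = 0.5889

0.5889


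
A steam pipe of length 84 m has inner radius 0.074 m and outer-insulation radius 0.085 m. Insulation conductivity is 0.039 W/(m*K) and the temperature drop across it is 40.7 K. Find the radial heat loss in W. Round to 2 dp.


Q = 2*pi*0.039*84*40.7/ln(0.085/0.074) = 6045.03 W

6045.03 W


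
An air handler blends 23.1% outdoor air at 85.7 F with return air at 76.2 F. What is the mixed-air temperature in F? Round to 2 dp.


T_mix = 76.2 + (23.1/100)*(85.7-76.2) = 78.39 F

78.39 F


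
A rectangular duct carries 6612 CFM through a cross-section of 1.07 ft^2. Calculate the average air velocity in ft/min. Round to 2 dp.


V = 6612 / 1.07 = 6179.44 ft/min

6179.44 ft/min


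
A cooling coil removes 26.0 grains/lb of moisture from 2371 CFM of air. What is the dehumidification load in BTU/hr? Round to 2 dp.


Q = 0.68 * 2371 * 26.0 = 41919.28 BTU/hr

41919.28 BTU/hr


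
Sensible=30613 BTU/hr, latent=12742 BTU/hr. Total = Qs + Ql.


Qt = 30613 + 12742 = 43355 BTU/hr

43355 BTU/hr


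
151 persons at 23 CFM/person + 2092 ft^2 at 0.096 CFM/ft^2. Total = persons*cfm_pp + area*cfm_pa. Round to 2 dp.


Total = 151*23 + 2092*0.096 = 3673.83 CFM

3673.83 CFM


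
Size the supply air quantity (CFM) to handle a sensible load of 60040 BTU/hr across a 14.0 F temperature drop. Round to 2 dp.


CFM = 60040 / (1.08 * 14.0) = 3970.90

3970.90 CFM


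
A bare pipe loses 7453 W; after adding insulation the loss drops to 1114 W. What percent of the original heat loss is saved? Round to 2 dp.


Savings = ((7453-1114)/7453)*100 = 85.05 %

85.05 %


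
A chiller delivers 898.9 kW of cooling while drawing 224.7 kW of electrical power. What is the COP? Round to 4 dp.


COP = 898.9 / 224.7 = 4.0004

4.0004


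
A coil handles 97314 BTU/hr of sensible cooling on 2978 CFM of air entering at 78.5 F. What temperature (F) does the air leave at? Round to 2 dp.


dT = 97314/(1.08*2978) = 30.2571
T_leave = 78.5 - 30.2571 = 48.24 F

48.24 F


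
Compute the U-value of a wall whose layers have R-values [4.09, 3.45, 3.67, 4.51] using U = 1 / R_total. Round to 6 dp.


R_total = 4.09 + 3.45 + 3.67 + 4.51 = 15.72
U = 1/15.72 = 0.063613

0.063613


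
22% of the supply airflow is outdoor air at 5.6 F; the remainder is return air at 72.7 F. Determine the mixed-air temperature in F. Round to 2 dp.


T_mix = 0.22*5.6 + 0.78*72.7 = 57.94 F

57.94 F


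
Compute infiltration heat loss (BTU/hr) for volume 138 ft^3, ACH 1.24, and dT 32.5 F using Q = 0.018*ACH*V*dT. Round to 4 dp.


Q = 0.018 * 1.24 * 138 * 32.5 = 100.1052 BTU/hr

100.1052 BTU/hr


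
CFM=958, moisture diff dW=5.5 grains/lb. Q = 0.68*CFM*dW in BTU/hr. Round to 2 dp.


Q = 0.68 * 958 * 5.5 = 3582.92 BTU/hr

3582.92 BTU/hr


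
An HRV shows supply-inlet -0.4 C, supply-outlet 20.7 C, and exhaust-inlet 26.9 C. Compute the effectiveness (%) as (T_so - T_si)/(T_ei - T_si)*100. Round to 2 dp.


eff = (20.7-(-0.4))/(26.9-(-0.4))*100 = 77.29 %

77.29 %


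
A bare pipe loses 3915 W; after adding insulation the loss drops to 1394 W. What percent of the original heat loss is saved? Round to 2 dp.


Savings = ((3915-1394)/3915)*100 = 64.39 %

64.39 %


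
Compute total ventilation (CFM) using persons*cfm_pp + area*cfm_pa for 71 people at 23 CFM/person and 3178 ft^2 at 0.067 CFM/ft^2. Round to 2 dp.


Total = 71*23 + 3178*0.067 = 1845.93 CFM

1845.93 CFM


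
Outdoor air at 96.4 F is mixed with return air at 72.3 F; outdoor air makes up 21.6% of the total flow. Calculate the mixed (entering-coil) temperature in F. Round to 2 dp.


T_mix = 72.3 + (21.6/100)*(96.4-72.3) = 77.51 F

77.51 F


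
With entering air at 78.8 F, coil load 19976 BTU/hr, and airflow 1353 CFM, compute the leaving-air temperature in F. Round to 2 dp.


dT = 19976/(1.08*1353) = 13.6706
T_leave = 78.8 - 13.6706 = 65.13 F

65.13 F


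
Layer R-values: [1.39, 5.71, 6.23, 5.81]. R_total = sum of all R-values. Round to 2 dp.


R_total = 1.39 + 5.71 + 6.23 + 5.81 = 19.14

19.14


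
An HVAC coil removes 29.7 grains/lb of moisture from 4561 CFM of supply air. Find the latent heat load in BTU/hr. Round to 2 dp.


Q = 0.68 * 4561 * 29.7 = 92113.96 BTU/hr

92113.96 BTU/hr


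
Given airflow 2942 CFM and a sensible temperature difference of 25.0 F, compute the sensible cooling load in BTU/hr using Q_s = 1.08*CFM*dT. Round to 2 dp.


Q = 1.08 * 2942 * 25.0 = 79434.00 BTU/hr

79434.00 BTU/hr


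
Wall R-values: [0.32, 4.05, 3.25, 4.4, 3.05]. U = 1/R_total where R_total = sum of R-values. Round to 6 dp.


R_total = 0.32 + 4.05 + 3.25 + 4.4 + 3.05 = 15.07
U = 1/15.07 = 0.066357

0.066357


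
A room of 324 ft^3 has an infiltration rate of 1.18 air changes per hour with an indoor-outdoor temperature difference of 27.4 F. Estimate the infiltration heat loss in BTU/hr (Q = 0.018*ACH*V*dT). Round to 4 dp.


Q = 0.018 * 1.18 * 324 * 27.4 = 188.5602 BTU/hr

188.5602 BTU/hr


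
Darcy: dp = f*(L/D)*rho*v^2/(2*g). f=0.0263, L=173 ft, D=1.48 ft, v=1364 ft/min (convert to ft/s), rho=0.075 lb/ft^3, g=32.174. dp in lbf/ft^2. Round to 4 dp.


v_fps = 1364/60 = 22.7333 ft/s
dp = 0.0263*(173/1.48)*0.075*22.7333^2/(2*32.174) = 1.8518 lbf/ft^2

1.8518 lbf/ft^2


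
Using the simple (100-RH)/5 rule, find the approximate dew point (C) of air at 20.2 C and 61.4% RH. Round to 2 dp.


Td = 20.2 - (100-61.4)/5 = 12.48 C

12.48 C


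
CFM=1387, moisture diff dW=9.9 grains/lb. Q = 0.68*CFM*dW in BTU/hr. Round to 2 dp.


Q = 0.68 * 1387 * 9.9 = 9337.28 BTU/hr

9337.28 BTU/hr


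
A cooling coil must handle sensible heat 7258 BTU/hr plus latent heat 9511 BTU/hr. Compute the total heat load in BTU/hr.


Qt = 7258 + 9511 = 16769 BTU/hr

16769 BTU/hr


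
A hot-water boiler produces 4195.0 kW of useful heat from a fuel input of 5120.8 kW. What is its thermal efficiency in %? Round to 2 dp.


eta = (4195.0/5120.8)*100 = 81.92 %

81.92 %


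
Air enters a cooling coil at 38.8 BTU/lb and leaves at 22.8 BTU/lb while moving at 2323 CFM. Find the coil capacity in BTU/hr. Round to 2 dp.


Q = 4.5 * 2323 * (38.8 - 22.8) = 167256.00 BTU/hr

167256.00 BTU/hr


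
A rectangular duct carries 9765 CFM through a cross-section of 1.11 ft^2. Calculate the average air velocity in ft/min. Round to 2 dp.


V = 9765 / 1.11 = 8797.30 ft/min

8797.30 ft/min


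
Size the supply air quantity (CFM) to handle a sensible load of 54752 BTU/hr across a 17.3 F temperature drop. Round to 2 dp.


CFM = 54752 / (1.08 * 17.3) = 2930.42

2930.42 CFM


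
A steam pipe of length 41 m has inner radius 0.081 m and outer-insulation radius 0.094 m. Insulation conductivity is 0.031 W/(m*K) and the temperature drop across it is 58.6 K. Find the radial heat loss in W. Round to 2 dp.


Q = 2*pi*0.031*41*58.6/ln(0.094/0.081) = 3144.03 W

3144.03 W


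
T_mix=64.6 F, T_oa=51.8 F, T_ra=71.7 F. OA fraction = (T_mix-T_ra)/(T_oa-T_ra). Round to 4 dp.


frac = (64.6 - 71.7) / (51.8 - 71.7) = 0.3568

0.3568


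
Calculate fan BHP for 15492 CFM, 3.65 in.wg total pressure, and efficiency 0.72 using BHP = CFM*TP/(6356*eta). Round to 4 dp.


BHP = 15492 * 3.65 / (6356 * 0.72) = 12.3562 hp

12.3562 hp


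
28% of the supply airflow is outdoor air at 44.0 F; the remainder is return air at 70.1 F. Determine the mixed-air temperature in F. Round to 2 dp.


T_mix = 0.28*44.0 + 0.72*70.1 = 62.79 F

62.79 F


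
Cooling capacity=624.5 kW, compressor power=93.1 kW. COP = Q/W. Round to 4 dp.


COP = 624.5 / 93.1 = 6.7078

6.7078


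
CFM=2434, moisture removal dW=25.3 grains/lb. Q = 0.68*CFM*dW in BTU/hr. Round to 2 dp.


Q = 0.68 * 2434 * 25.3 = 41874.54 BTU/hr

41874.54 BTU/hr


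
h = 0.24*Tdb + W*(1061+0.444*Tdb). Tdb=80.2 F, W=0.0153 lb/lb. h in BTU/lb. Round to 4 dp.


h = 0.24*80.2 + 0.0153*(1061+0.444*80.2) = 36.0261 BTU/lb

36.0261 BTU/lb


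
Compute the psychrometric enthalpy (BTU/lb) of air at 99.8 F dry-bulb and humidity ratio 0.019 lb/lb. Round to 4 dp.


h = 0.24*99.8 + 0.019*(1061+0.444*99.8) = 44.9529 BTU/lb

44.9529 BTU/lb


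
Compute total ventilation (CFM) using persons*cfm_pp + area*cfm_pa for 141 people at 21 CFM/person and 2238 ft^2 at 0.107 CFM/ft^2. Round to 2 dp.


Total = 141*21 + 2238*0.107 = 3200.47 CFM

3200.47 CFM


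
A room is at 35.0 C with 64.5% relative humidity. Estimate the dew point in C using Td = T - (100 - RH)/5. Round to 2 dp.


Td = 35.0 - (100-64.5)/5 = 27.90 C

27.90 C


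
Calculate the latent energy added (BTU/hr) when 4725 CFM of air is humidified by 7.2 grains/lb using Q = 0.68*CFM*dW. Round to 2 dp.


Q = 0.68 * 4725 * 7.2 = 23133.60 BTU/hr

23133.60 BTU/hr


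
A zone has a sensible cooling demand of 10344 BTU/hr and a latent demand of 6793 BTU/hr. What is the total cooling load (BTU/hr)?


Qt = 10344 + 6793 = 17137 BTU/hr

17137 BTU/hr


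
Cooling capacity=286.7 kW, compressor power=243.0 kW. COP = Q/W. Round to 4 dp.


COP = 286.7 / 243.0 = 1.1798

1.1798


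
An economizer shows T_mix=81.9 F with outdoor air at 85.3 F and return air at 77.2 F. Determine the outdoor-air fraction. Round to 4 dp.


frac = (81.9 - 77.2) / (85.3 - 77.2) = 0.5802

0.5802


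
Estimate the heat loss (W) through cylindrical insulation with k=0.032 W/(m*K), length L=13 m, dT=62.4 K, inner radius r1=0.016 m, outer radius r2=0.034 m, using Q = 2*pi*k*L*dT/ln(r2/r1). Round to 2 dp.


Q = 2*pi*0.032*13*62.4/ln(0.034/0.016) = 216.38 W

216.38 W


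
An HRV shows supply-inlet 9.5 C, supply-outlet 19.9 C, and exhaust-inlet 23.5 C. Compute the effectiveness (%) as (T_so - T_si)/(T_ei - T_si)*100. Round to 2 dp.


eff = (19.9-9.5)/(23.5-9.5)*100 = 74.29 %

74.29 %


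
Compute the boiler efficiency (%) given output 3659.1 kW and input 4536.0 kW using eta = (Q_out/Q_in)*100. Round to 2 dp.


eta = (3659.1/4536.0)*100 = 80.67 %

80.67 %


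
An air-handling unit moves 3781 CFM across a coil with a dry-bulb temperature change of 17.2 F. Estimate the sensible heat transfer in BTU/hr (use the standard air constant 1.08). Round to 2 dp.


Q = 1.08 * 3781 * 17.2 = 70235.86 BTU/hr

70235.86 BTU/hr


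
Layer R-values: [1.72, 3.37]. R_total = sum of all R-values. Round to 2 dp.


R_total = 1.72 + 3.37 = 5.09

5.09


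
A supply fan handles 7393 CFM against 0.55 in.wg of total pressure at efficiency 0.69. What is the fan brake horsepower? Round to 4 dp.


BHP = 7393 * 0.55 / (6356 * 0.69) = 0.9272 hp

0.9272 hp


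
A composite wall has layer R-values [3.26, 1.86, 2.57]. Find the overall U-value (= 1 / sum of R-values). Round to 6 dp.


R_total = 3.26 + 1.86 + 2.57 = 7.69
U = 1/7.69 = 0.130039

0.130039


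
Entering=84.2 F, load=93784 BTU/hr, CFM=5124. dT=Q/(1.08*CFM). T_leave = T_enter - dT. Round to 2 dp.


dT = 93784/(1.08*5124) = 16.9471
T_leave = 84.2 - 16.9471 = 67.25 F

67.25 F


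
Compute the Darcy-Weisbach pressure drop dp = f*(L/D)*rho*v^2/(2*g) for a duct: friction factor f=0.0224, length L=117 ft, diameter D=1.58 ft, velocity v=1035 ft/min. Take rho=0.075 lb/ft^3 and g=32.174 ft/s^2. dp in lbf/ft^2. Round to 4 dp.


v_fps = 1035/60 = 17.25 ft/s
dp = 0.0224*(117/1.58)*0.075*17.25^2/(2*32.174) = 0.5753 lbf/ft^2

0.5753 lbf/ft^2
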